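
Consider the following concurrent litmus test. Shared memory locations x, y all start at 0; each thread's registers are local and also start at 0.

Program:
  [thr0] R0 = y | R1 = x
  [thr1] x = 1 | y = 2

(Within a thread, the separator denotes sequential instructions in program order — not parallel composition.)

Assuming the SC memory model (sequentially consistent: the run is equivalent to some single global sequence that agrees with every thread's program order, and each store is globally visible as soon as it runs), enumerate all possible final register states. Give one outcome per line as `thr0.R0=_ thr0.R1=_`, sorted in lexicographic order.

outcome vector order: (thr0.R0,thr0.R1)
|SC outcomes| = 3

thr0.R0=0 thr0.R1=0
thr0.R0=0 thr0.R1=1
thr0.R0=2 thr0.R1=1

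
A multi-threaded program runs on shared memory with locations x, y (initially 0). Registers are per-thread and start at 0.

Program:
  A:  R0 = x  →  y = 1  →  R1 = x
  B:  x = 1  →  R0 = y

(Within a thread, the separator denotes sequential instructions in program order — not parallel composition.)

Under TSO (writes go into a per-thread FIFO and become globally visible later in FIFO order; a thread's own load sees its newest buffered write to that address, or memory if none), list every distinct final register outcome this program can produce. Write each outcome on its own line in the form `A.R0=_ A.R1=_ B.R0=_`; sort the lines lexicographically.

outcome vector order: (A.R0,A.R1,B.R0)
|TSO outcomes| = 6

A.R0=0 A.R1=0 B.R0=0
A.R0=0 A.R1=0 B.R0=1
A.R0=0 A.R1=1 B.R0=0
A.R0=0 A.R1=1 B.R0=1
A.R0=1 A.R1=1 B.R0=0
A.R0=1 A.R1=1 B.R0=1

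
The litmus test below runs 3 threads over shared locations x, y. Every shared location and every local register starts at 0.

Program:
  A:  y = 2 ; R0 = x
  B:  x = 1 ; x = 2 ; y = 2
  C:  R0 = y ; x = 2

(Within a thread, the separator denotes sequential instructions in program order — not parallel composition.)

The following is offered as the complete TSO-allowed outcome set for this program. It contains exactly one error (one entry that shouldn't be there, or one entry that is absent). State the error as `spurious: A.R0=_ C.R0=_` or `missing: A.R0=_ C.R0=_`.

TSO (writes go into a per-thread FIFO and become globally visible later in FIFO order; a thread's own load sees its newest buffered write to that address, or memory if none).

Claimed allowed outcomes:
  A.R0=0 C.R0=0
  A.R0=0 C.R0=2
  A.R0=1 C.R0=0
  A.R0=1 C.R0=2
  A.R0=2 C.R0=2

missing: A.R0=2 C.R0=0

outcome vector order: (A.R0,C.R0)
under TSO → 0/0 0/2 1/0 1/2 2/0 2/2
TSO∖claimed = {2/0}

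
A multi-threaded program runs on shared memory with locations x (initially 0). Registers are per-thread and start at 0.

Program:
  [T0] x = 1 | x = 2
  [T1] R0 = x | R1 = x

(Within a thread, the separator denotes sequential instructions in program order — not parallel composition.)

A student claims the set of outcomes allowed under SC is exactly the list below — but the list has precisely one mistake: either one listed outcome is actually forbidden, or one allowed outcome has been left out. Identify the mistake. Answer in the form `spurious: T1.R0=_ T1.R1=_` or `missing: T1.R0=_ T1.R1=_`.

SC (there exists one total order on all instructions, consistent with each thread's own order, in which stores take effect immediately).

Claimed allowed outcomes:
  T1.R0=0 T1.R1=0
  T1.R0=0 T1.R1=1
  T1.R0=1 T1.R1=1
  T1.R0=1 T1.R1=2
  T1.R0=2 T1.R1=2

missing: T1.R0=0 T1.R1=2

outcome vector order: (T1.R0,T1.R1)
SC: 6 outcomes — {<0 0>, <0 1>, <0 2>, <1 1>, <1 2>, <2 2>}
SC∖claimed = {<0 2>}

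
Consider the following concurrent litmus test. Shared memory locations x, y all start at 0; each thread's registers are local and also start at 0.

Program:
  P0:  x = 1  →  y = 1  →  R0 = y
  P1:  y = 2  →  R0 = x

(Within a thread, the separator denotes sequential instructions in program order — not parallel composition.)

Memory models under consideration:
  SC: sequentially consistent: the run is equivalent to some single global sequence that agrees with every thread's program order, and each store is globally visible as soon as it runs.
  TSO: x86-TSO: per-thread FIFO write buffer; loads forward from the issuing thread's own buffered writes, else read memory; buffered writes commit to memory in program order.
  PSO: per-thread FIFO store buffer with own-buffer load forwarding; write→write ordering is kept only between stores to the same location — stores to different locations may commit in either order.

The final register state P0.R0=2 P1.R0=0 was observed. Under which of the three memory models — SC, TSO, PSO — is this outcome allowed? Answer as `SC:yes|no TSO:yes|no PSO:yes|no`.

outcome vector order: (P0.R0,P1.R0)
under SC → 10 11 21
under TSO → 10 11 20 21
under PSO → 10 11 20 21
target 20 ∈ {TSO,PSO}

SC:no TSO:yes PSO:yes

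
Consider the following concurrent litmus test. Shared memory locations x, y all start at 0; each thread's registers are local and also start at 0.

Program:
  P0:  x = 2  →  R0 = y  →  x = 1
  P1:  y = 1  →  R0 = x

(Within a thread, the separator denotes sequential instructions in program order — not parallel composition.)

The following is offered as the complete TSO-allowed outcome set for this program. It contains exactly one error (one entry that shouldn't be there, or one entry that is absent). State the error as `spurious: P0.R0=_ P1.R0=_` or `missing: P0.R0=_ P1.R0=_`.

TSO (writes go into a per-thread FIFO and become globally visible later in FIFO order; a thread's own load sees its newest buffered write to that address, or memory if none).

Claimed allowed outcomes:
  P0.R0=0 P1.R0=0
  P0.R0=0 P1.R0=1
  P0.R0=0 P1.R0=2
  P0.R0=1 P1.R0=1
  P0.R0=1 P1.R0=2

outcome vector order: (P0.R0,P1.R0)
TSO: 6 outcomes — {(0,0) (0,1) (0,2) (1,0) (1,1) (1,2)}
TSO∖claimed = {(1,0)}

missing: P0.R0=1 P1.R0=0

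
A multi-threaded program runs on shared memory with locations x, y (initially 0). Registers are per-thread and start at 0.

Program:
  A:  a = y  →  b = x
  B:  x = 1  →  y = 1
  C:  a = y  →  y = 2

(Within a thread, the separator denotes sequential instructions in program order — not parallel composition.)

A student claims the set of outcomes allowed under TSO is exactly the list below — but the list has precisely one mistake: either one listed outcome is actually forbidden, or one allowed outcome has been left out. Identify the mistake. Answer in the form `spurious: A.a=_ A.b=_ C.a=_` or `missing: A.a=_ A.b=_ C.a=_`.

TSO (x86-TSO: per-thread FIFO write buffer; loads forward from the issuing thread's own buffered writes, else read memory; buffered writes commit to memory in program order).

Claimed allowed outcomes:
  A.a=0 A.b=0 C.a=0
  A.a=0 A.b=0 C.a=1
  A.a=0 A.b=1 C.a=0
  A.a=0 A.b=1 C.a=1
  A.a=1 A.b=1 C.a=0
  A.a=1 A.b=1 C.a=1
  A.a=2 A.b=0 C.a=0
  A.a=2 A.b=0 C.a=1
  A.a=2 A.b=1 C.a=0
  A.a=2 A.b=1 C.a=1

outcome vector order: (A.a,A.b,C.a)
TSO (9): (0,0,0), (0,0,1), (0,1,0), (0,1,1), (1,1,0), (1,1,1), (2,0,0), (2,1,0), (2,1,1)
claimed∖TSO = {(2,0,1)}

spurious: A.a=2 A.b=0 C.a=1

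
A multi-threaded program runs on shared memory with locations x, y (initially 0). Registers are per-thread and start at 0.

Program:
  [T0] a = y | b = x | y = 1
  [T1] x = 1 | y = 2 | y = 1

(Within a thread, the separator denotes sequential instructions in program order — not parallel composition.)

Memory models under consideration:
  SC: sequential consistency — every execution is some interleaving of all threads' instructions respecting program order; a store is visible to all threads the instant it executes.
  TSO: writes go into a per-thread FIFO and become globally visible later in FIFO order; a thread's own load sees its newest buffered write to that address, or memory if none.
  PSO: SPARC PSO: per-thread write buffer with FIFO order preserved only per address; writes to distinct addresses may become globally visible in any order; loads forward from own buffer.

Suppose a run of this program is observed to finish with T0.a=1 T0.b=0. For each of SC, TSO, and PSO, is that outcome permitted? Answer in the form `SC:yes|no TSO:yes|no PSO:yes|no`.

SC:no TSO:no PSO:yes

outcome vector order: (T0.a,T0.b)
SC: 4 outcomes — {(0,0); (0,1); (1,1); (2,1)}
TSO: 4 outcomes — {(0,0); (0,1); (1,1); (2,1)}
PSO: 6 outcomes — {(0,0); (0,1); (1,0); (1,1); (2,0); (2,1)}
target (1,0) ∈ {PSO}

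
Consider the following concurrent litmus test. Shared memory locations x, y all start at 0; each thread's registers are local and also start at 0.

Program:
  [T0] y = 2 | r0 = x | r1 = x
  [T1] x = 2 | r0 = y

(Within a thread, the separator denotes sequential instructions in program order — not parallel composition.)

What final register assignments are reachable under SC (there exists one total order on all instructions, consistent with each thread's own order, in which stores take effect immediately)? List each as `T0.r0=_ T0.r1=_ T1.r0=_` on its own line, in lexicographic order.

T0.r0=0 T0.r1=0 T1.r0=2
T0.r0=0 T0.r1=2 T1.r0=2
T0.r0=2 T0.r1=2 T1.r0=0
T0.r0=2 T0.r1=2 T1.r0=2

outcome vector order: (T0.r0,T0.r1,T1.r0)
|SC outcomes| = 4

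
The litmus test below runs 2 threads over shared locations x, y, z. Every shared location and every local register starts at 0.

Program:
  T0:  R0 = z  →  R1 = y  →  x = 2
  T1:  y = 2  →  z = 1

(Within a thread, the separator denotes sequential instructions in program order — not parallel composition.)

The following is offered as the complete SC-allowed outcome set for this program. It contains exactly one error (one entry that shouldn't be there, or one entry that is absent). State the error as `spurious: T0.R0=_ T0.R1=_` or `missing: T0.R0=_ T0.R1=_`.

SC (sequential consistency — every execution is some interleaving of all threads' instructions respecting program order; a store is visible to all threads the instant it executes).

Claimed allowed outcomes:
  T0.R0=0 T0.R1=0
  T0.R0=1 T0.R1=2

outcome vector order: (T0.R0,T0.R1)
under SC → (0,0); (0,2); (1,2)
SC∖claimed = {(0,2)}

missing: T0.R0=0 T0.R1=2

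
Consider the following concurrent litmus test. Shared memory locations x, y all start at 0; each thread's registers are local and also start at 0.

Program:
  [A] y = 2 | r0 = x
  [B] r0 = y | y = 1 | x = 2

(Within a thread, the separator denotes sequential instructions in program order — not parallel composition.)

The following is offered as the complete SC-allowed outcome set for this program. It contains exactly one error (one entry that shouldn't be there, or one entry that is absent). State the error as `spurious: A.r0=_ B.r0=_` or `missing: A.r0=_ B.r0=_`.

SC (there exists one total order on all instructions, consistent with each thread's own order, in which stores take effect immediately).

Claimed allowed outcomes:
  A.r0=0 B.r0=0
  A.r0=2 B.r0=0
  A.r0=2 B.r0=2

outcome vector order: (A.r0,B.r0)
SC (4): <0 0>; <0 2>; <2 0>; <2 2>
SC∖claimed = {<0 2>}

missing: A.r0=0 B.r0=2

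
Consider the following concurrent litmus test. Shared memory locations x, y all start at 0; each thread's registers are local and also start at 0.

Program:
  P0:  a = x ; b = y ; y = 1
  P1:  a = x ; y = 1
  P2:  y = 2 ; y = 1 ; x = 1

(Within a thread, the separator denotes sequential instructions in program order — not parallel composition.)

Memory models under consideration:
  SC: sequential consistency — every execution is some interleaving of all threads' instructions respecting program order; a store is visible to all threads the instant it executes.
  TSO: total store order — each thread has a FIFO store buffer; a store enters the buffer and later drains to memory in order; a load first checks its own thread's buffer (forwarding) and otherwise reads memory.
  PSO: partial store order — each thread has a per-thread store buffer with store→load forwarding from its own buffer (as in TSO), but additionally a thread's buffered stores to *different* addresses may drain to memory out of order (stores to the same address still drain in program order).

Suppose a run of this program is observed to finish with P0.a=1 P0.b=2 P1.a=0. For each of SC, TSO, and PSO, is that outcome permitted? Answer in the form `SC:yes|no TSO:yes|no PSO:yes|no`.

outcome vector order: (P0.a,P0.b,P1.a)
[SC] allowed = {(0,0,0), (0,0,1), (0,1,0), (0,1,1), (0,2,0), (0,2,1), (1,1,0), (1,1,1)}
[TSO] allowed = {(0,0,0), (0,0,1), (0,1,0), (0,1,1), (0,2,0), (0,2,1), (1,1,0), (1,1,1)}
[PSO] allowed = {(0,0,0), (0,0,1), (0,1,0), (0,1,1), (0,2,0), (0,2,1), (1,0,0), (1,0,1), (1,1,0), (1,1,1), (1,2,0), (1,2,1)}
target (1,2,0) ∈ {PSO}

SC:no TSO:no PSO:yes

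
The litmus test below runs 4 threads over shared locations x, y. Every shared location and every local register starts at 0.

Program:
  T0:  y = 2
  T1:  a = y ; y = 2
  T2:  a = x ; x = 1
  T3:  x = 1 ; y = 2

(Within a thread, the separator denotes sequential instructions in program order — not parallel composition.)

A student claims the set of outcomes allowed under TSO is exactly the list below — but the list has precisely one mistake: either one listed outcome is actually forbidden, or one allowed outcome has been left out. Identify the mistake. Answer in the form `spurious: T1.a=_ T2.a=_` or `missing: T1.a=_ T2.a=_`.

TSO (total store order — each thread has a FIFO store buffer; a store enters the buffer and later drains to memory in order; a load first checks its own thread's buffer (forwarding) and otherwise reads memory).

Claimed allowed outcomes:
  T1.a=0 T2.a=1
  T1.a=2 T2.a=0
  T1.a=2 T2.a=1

outcome vector order: (T1.a,T2.a)
TSO: 4 outcomes — {0/0 0/1 2/0 2/1}
TSO∖claimed = {0/0}

missing: T1.a=0 T2.a=0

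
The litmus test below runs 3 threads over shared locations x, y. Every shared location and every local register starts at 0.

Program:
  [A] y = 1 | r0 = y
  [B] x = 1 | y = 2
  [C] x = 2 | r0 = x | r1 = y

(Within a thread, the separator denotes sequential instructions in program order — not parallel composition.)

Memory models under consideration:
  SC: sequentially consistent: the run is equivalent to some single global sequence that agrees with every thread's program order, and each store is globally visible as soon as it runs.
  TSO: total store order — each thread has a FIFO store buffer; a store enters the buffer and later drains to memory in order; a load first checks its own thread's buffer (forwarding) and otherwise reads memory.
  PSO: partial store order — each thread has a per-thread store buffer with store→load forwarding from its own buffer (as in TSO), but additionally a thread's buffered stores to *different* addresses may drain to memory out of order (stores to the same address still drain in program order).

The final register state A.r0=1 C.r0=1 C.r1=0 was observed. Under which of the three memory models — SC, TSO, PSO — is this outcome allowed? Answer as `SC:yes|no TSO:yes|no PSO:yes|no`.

outcome vector order: (A.r0,C.r0,C.r1)
SC: 12 outcomes — {<1 1 0>, <1 1 1>, <1 1 2>, <1 2 0>, <1 2 1>, <1 2 2>, <2 1 0>, <2 1 1>, <2 1 2>, <2 2 0>, <2 2 1>, <2 2 2>}
TSO: 12 outcomes — {<1 1 0>, <1 1 1>, <1 1 2>, <1 2 0>, <1 2 1>, <1 2 2>, <2 1 0>, <2 1 1>, <2 1 2>, <2 2 0>, <2 2 1>, <2 2 2>}
PSO: 12 outcomes — {<1 1 0>, <1 1 1>, <1 1 2>, <1 2 0>, <1 2 1>, <1 2 2>, <2 1 0>, <2 1 1>, <2 1 2>, <2 2 0>, <2 2 1>, <2 2 2>}
target <1 1 0> ∈ {SC,TSO,PSO}

SC:yes TSO:yes PSO:yes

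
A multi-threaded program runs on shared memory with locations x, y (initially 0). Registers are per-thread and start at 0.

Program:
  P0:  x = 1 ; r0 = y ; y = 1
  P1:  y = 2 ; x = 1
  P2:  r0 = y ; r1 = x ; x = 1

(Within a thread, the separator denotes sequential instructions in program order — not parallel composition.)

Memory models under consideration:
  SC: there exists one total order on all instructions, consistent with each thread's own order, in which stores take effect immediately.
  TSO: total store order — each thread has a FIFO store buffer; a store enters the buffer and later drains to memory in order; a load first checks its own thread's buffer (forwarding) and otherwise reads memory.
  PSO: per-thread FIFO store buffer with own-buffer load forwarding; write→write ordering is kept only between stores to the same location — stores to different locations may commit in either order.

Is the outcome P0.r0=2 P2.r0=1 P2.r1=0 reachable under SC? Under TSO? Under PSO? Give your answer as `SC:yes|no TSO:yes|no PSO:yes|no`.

SC:no TSO:no PSO:yes

outcome vector order: (P0.r0,P2.r0,P2.r1)
SC (9): 0/0/0 0/0/1 0/1/1 0/2/1 2/0/0 2/0/1 2/1/1 2/2/0 2/2/1
TSO (10): 0/0/0 0/0/1 0/1/1 0/2/0 0/2/1 2/0/0 2/0/1 2/1/1 2/2/0 2/2/1
PSO (12): 0/0/0 0/0/1 0/1/0 0/1/1 0/2/0 0/2/1 2/0/0 2/0/1 2/1/0 2/1/1 2/2/0 2/2/1
target 2/1/0 ∈ {PSO}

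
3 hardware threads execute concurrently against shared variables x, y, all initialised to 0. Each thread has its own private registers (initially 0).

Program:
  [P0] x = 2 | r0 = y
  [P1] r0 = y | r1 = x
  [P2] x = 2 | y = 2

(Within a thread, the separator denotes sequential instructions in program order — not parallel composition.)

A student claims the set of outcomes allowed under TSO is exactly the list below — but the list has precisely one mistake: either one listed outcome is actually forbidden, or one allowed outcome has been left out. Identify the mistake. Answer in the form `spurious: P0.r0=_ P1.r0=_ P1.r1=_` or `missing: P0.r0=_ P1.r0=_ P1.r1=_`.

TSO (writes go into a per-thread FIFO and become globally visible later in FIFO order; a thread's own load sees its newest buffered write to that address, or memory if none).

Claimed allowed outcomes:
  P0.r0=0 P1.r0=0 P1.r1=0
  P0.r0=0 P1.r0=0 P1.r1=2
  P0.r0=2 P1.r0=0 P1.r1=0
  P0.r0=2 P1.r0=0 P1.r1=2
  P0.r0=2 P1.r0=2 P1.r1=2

outcome vector order: (P0.r0,P1.r0,P1.r1)
under TSO → 0/0/0 0/0/2 0/2/2 2/0/0 2/0/2 2/2/2
TSO∖claimed = {0/2/2}

missing: P0.r0=0 P1.r0=2 P1.r1=2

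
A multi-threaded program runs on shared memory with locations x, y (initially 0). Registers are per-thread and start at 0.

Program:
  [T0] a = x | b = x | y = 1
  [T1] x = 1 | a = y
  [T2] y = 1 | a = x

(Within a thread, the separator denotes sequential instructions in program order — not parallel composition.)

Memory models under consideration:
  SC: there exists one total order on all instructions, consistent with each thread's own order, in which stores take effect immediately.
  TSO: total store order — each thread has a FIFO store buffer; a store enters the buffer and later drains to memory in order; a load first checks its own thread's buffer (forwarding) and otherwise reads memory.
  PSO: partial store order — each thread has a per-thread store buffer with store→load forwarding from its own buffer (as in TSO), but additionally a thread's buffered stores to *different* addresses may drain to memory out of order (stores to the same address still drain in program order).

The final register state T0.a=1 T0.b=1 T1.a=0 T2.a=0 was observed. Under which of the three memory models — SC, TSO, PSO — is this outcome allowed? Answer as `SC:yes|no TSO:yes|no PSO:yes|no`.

outcome vector order: (T0.a,T0.b,T1.a,T2.a)
SC (9): (0,0,0,1), (0,0,1,0), (0,0,1,1), (0,1,0,1), (0,1,1,0), (0,1,1,1), (1,1,0,1), (1,1,1,0), (1,1,1,1)
TSO (12): (0,0,0,0), (0,0,0,1), (0,0,1,0), (0,0,1,1), (0,1,0,0), (0,1,0,1), (0,1,1,0), (0,1,1,1), (1,1,0,0), (1,1,0,1), (1,1,1,0), (1,1,1,1)
PSO (12): (0,0,0,0), (0,0,0,1), (0,0,1,0), (0,0,1,1), (0,1,0,0), (0,1,0,1), (0,1,1,0), (0,1,1,1), (1,1,0,0), (1,1,0,1), (1,1,1,0), (1,1,1,1)
target (1,1,0,0) ∈ {TSO,PSO}

SC:no TSO:yes PSO:yes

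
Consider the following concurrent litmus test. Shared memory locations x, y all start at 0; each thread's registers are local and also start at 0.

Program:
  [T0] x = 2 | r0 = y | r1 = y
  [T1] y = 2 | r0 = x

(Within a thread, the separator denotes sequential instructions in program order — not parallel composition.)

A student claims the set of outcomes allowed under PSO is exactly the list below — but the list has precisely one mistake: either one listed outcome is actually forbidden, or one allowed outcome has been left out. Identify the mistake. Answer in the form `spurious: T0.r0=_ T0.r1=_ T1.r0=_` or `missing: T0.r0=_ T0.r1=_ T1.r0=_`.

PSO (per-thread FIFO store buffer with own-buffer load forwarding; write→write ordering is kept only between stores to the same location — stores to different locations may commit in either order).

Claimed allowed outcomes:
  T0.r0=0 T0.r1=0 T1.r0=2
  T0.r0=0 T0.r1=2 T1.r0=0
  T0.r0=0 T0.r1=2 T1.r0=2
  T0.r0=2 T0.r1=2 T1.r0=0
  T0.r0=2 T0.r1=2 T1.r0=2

outcome vector order: (T0.r0,T0.r1,T1.r0)
[PSO] allowed = {0/0/0; 0/0/2; 0/2/0; 0/2/2; 2/2/0; 2/2/2}
PSO∖claimed = {0/0/0}

missing: T0.r0=0 T0.r1=0 T1.r0=0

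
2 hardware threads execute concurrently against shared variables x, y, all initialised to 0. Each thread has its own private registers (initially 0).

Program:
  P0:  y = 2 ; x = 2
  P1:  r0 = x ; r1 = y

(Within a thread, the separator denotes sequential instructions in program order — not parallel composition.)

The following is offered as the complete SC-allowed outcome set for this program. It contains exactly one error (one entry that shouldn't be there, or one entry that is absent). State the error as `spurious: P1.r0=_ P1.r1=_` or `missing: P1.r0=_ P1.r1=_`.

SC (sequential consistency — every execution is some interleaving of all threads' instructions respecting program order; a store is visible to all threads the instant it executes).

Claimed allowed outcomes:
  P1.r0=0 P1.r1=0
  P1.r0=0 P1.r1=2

outcome vector order: (P1.r0,P1.r1)
SC: 3 outcomes — {0/0; 0/2; 2/2}
SC∖claimed = {2/2}

missing: P1.r0=2 P1.r1=2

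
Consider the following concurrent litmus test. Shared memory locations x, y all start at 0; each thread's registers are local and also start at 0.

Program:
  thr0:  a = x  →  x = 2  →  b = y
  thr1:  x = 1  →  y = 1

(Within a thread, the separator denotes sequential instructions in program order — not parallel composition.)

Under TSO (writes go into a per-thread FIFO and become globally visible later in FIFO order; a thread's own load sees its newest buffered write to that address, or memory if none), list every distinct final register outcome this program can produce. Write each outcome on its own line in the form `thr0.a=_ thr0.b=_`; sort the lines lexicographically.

thr0.a=0 thr0.b=0
thr0.a=0 thr0.b=1
thr0.a=1 thr0.b=0
thr0.a=1 thr0.b=1

outcome vector order: (thr0.a,thr0.b)
|TSO outcomes| = 4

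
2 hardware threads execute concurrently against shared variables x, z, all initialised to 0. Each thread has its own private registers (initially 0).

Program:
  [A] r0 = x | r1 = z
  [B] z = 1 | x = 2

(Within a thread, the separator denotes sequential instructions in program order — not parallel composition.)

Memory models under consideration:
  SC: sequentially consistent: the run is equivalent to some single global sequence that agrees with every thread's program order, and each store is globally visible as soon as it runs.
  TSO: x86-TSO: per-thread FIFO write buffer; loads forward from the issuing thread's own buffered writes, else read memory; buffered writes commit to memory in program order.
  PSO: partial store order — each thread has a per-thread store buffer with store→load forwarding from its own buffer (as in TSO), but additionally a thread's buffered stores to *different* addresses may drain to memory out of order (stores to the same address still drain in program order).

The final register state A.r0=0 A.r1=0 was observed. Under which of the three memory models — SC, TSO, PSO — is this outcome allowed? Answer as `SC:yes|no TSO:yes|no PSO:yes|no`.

outcome vector order: (A.r0,A.r1)
SC: 3 outcomes — {0/0 0/1 2/1}
TSO: 3 outcomes — {0/0 0/1 2/1}
PSO: 4 outcomes — {0/0 0/1 2/0 2/1}
target 0/0 ∈ {SC,TSO,PSO}

SC:yes TSO:yes PSO:yes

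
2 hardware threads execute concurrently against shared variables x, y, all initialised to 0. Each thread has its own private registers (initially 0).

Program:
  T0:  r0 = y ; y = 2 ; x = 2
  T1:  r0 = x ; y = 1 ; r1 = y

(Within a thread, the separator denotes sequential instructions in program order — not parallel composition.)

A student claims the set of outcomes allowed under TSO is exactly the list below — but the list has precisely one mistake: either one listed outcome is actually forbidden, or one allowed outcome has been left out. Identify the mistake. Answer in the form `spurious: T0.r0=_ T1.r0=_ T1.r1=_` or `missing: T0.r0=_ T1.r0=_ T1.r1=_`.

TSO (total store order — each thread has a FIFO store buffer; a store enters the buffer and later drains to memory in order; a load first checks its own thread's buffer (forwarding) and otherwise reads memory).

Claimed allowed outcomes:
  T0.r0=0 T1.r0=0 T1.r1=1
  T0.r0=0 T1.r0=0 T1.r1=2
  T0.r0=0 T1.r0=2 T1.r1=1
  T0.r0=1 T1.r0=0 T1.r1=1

missing: T0.r0=1 T1.r0=0 T1.r1=2

outcome vector order: (T0.r0,T1.r0,T1.r1)
TSO (5): (0,0,1), (0,0,2), (0,2,1), (1,0,1), (1,0,2)
TSO∖claimed = {(1,0,2)}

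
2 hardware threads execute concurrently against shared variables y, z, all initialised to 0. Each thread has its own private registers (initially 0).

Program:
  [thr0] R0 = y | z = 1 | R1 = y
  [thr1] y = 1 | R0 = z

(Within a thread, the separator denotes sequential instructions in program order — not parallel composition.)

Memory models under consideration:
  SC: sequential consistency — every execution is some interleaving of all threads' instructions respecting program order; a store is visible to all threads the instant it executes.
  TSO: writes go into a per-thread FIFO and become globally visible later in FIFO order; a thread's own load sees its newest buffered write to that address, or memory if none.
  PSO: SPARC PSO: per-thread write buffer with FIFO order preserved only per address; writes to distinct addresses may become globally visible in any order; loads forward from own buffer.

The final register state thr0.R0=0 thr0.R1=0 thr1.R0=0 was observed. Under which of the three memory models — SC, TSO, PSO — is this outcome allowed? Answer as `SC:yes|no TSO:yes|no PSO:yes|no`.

SC:no TSO:yes PSO:yes

outcome vector order: (thr0.R0,thr0.R1,thr1.R0)
[SC] allowed = {(0,0,1) (0,1,0) (0,1,1) (1,1,0) (1,1,1)}
[TSO] allowed = {(0,0,0) (0,0,1) (0,1,0) (0,1,1) (1,1,0) (1,1,1)}
[PSO] allowed = {(0,0,0) (0,0,1) (0,1,0) (0,1,1) (1,1,0) (1,1,1)}
target (0,0,0) ∈ {TSO,PSO}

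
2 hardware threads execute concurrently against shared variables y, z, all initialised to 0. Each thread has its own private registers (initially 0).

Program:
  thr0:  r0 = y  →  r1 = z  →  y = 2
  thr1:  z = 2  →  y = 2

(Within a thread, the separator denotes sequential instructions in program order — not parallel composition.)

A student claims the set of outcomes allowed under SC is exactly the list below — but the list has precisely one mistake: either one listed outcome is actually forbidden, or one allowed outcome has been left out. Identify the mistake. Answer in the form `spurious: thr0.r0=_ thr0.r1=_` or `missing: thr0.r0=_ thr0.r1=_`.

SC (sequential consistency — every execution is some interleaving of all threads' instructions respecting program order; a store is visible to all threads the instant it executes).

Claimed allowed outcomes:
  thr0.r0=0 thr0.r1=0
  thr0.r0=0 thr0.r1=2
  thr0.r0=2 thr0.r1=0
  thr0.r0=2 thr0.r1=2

spurious: thr0.r0=2 thr0.r1=0

outcome vector order: (thr0.r0,thr0.r1)
under SC → 0/0, 0/2, 2/2
claimed∖SC = {2/0}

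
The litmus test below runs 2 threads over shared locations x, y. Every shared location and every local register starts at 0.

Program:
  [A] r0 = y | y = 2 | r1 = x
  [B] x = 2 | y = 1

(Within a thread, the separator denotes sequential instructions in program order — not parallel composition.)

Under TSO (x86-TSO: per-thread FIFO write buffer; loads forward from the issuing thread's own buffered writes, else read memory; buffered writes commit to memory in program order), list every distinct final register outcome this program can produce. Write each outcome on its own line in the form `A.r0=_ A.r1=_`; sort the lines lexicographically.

outcome vector order: (A.r0,A.r1)
|TSO outcomes| = 3

A.r0=0 A.r1=0
A.r0=0 A.r1=2
A.r0=1 A.r1=2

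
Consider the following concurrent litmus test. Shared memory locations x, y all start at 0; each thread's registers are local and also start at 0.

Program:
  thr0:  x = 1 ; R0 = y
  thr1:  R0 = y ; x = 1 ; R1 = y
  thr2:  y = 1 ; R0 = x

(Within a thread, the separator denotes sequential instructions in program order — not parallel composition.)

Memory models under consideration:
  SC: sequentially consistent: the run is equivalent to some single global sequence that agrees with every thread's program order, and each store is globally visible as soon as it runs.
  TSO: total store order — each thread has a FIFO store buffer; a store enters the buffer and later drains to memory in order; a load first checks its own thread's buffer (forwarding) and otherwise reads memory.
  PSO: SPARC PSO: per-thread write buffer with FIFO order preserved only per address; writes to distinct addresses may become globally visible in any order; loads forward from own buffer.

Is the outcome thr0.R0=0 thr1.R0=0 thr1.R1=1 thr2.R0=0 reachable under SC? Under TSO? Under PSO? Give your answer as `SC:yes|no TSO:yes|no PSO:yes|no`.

SC:no TSO:yes PSO:yes

outcome vector order: (thr0.R0,thr1.R0,thr1.R1,thr2.R0)
SC: 8 outcomes — {(0,0,0,1); (0,0,1,1); (0,1,1,1); (1,0,0,1); (1,0,1,0); (1,0,1,1); (1,1,1,0); (1,1,1,1)}
TSO: 12 outcomes — {(0,0,0,0); (0,0,0,1); (0,0,1,0); (0,0,1,1); (0,1,1,0); (0,1,1,1); (1,0,0,0); (1,0,0,1); (1,0,1,0); (1,0,1,1); (1,1,1,0); (1,1,1,1)}
PSO: 12 outcomes — {(0,0,0,0); (0,0,0,1); (0,0,1,0); (0,0,1,1); (0,1,1,0); (0,1,1,1); (1,0,0,0); (1,0,0,1); (1,0,1,0); (1,0,1,1); (1,1,1,0); (1,1,1,1)}
target (0,0,1,0) ∈ {TSO,PSO}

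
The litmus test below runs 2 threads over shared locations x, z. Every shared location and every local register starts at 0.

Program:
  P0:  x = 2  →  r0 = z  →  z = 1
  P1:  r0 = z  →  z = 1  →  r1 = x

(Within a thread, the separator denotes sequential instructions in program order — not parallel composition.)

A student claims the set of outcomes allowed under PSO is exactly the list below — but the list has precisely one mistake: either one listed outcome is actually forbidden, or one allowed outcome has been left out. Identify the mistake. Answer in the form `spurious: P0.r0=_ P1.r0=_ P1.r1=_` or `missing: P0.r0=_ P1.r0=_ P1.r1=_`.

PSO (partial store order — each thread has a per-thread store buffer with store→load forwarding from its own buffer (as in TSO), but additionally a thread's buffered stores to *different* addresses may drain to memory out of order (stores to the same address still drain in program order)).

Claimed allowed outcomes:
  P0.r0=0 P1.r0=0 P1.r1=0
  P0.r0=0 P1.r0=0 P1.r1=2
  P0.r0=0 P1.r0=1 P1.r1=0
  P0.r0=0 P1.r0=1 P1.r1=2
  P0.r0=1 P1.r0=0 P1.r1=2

outcome vector order: (P0.r0,P1.r0,P1.r1)
PSO: 6 outcomes — {(0,0,0); (0,0,2); (0,1,0); (0,1,2); (1,0,0); (1,0,2)}
PSO∖claimed = {(1,0,0)}

missing: P0.r0=1 P1.r0=0 P1.r1=0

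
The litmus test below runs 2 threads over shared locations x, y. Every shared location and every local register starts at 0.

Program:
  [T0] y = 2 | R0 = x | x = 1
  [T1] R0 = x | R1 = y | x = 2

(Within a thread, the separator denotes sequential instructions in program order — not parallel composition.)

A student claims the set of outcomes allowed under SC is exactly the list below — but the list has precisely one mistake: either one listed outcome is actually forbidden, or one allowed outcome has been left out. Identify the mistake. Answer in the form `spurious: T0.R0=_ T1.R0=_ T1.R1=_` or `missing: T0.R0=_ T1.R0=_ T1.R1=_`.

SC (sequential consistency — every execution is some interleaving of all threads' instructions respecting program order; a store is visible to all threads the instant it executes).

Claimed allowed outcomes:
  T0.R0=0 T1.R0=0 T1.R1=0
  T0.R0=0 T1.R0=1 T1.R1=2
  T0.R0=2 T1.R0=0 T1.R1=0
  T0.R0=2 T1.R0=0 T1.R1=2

missing: T0.R0=0 T1.R0=0 T1.R1=2

outcome vector order: (T0.R0,T1.R0,T1.R1)
SC (5): (0,0,0), (0,0,2), (0,1,2), (2,0,0), (2,0,2)
SC∖claimed = {(0,0,2)}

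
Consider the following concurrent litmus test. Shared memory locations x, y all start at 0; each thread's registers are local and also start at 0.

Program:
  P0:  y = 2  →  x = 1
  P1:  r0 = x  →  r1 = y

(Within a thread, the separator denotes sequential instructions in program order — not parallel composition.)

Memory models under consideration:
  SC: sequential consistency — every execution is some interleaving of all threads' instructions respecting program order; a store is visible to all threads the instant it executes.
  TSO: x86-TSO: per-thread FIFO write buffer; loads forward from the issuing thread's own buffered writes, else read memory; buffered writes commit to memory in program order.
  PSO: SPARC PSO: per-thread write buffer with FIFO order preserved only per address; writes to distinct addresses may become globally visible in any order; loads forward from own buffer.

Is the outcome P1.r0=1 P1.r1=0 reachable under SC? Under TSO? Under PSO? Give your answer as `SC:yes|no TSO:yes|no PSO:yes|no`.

SC:no TSO:no PSO:yes

outcome vector order: (P1.r0,P1.r1)
SC (3): (0,0) (0,2) (1,2)
TSO (3): (0,0) (0,2) (1,2)
PSO (4): (0,0) (0,2) (1,0) (1,2)
target (1,0) ∈ {PSO}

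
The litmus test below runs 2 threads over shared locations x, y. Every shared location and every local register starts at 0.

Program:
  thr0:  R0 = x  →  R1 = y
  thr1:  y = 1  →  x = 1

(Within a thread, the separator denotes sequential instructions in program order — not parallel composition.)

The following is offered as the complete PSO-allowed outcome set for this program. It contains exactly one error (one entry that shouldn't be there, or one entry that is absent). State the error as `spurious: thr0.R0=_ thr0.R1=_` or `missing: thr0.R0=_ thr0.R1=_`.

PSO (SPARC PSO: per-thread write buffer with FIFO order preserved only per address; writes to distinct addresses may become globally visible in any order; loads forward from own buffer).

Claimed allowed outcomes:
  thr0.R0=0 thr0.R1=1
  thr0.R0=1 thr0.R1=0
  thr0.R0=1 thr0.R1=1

missing: thr0.R0=0 thr0.R1=0

outcome vector order: (thr0.R0,thr0.R1)
[PSO] allowed = {(0,0), (0,1), (1,0), (1,1)}
PSO∖claimed = {(0,0)}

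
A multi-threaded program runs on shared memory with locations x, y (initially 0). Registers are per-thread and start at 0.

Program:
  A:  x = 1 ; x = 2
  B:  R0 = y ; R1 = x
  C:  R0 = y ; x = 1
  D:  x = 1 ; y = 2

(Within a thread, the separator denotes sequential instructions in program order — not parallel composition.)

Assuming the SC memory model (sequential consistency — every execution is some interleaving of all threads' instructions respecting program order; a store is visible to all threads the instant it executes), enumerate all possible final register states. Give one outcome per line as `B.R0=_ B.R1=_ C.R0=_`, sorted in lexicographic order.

B.R0=0 B.R1=0 C.R0=0
B.R0=0 B.R1=0 C.R0=2
B.R0=0 B.R1=1 C.R0=0
B.R0=0 B.R1=1 C.R0=2
B.R0=0 B.R1=2 C.R0=0
B.R0=0 B.R1=2 C.R0=2
B.R0=2 B.R1=1 C.R0=0
B.R0=2 B.R1=1 C.R0=2
B.R0=2 B.R1=2 C.R0=0
B.R0=2 B.R1=2 C.R0=2

outcome vector order: (B.R0,B.R1,C.R0)
|SC outcomes| = 10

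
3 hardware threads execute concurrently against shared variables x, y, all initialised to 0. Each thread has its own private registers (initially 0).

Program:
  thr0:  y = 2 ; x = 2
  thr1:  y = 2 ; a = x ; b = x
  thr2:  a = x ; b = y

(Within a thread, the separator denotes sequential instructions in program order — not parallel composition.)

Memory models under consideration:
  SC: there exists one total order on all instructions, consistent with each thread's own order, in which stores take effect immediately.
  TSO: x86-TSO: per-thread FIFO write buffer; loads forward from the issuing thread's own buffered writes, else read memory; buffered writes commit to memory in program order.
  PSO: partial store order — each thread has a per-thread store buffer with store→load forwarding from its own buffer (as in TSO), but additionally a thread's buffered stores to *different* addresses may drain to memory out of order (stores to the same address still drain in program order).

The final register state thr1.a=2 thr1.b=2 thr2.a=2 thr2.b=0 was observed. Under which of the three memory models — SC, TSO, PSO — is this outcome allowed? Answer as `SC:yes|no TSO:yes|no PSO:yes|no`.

SC:no TSO:no PSO:yes

outcome vector order: (thr1.a,thr1.b,thr2.a,thr2.b)
SC (9): <0 0 0 0> <0 0 0 2> <0 0 2 2> <0 2 0 0> <0 2 0 2> <0 2 2 2> <2 2 0 0> <2 2 0 2> <2 2 2 2>
TSO (9): <0 0 0 0> <0 0 0 2> <0 0 2 2> <0 2 0 0> <0 2 0 2> <0 2 2 2> <2 2 0 0> <2 2 0 2> <2 2 2 2>
PSO (12): <0 0 0 0> <0 0 0 2> <0 0 2 0> <0 0 2 2> <0 2 0 0> <0 2 0 2> <0 2 2 0> <0 2 2 2> <2 2 0 0> <2 2 0 2> <2 2 2 0> <2 2 2 2>
target <2 2 2 0> ∈ {PSO}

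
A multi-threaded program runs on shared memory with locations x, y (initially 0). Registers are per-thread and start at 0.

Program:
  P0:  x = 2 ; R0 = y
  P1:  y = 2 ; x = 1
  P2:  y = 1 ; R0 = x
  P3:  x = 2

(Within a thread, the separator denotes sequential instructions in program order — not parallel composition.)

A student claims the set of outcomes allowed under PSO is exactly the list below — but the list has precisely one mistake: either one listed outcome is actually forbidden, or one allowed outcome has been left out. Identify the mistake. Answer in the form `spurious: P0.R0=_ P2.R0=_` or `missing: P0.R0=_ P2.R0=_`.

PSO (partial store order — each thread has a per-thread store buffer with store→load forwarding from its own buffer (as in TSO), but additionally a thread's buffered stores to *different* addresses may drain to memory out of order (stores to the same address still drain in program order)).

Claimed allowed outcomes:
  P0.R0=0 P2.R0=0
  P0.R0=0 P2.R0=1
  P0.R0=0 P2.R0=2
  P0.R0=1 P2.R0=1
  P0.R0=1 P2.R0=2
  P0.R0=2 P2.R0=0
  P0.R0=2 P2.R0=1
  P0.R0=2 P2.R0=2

outcome vector order: (P0.R0,P2.R0)
[PSO] allowed = {0/0, 0/1, 0/2, 1/0, 1/1, 1/2, 2/0, 2/1, 2/2}
PSO∖claimed = {1/0}

missing: P0.R0=1 P2.R0=0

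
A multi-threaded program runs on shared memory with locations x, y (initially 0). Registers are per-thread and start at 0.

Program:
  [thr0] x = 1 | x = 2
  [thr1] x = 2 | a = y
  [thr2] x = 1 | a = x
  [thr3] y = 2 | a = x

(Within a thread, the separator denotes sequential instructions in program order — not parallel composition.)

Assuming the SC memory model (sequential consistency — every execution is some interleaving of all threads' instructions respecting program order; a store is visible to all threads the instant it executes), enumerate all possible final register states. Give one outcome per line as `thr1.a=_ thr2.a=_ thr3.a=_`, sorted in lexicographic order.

outcome vector order: (thr1.a,thr2.a,thr3.a)
|SC outcomes| = 10

thr1.a=0 thr2.a=1 thr3.a=1
thr1.a=0 thr2.a=1 thr3.a=2
thr1.a=0 thr2.a=2 thr3.a=1
thr1.a=0 thr2.a=2 thr3.a=2
thr1.a=2 thr2.a=1 thr3.a=0
thr1.a=2 thr2.a=1 thr3.a=1
thr1.a=2 thr2.a=1 thr3.a=2
thr1.a=2 thr2.a=2 thr3.a=0
thr1.a=2 thr2.a=2 thr3.a=1
thr1.a=2 thr2.a=2 thr3.a=2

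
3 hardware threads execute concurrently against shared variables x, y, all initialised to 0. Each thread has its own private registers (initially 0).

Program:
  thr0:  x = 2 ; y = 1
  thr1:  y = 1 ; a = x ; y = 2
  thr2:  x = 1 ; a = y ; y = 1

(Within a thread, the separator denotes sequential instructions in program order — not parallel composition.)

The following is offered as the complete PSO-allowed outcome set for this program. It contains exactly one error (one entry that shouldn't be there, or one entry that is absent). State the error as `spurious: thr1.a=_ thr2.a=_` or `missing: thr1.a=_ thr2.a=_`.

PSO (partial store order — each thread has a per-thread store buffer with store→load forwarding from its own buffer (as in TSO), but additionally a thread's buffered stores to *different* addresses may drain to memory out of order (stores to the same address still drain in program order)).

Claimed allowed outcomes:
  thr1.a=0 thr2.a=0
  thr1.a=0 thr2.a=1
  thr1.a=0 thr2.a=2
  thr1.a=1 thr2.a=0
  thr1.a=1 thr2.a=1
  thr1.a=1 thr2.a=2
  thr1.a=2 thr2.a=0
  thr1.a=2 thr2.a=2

missing: thr1.a=2 thr2.a=1

outcome vector order: (thr1.a,thr2.a)
PSO (9): (0,0); (0,1); (0,2); (1,0); (1,1); (1,2); (2,0); (2,1); (2,2)
PSO∖claimed = {(2,1)}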